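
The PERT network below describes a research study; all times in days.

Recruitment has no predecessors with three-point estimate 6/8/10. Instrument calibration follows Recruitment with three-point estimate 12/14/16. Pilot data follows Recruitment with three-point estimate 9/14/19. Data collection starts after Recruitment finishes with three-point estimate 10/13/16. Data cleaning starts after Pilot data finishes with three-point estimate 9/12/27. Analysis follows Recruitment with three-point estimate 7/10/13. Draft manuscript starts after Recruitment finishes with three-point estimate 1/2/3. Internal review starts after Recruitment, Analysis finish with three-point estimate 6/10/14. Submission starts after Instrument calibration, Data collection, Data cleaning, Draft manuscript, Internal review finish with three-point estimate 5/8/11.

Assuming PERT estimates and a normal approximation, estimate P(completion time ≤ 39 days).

te_Recruitment = (6 + 4·8 + 10)/6 = 48/6 = 8; σ²_Recruitment = ((10−6)/6)² = 0.444
te_Instrument calibration = (12 + 4·14 + 16)/6 = 84/6 = 14; σ²_Instrument calibration = ((16−12)/6)² = 0.444
te_Pilot data = (9 + 4·14 + 19)/6 = 84/6 = 14; σ²_Pilot data = ((19−9)/6)² = 2.778
te_Data collection = (10 + 4·13 + 16)/6 = 78/6 = 13; σ²_Data collection = ((16−10)/6)² = 1.000
te_Data cleaning = (9 + 4·12 + 27)/6 = 84/6 = 14; σ²_Data cleaning = ((27−9)/6)² = 9.000
te_Analysis = (7 + 4·10 + 13)/6 = 60/6 = 10; σ²_Analysis = ((13−7)/6)² = 1.000
te_Draft manuscript = (1 + 4·2 + 3)/6 = 12/6 = 2; σ²_Draft manuscript = ((3−1)/6)² = 0.111
te_Internal review = (6 + 4·10 + 14)/6 = 60/6 = 10; σ²_Internal review = ((14−6)/6)² = 1.778
te_Submission = (5 + 4·8 + 11)/6 = 48/6 = 8; σ²_Submission = ((11−5)/6)² = 1.000

Forward pass:
ES_Recruitment = 0; EF_Recruitment = 8
ES_Instrument calibration = 8; EF_Instrument calibration = 8+14 = 22
ES_Pilot data = 8; EF_Pilot data = 8+14 = 22
ES_Data collection = 8; EF_Data collection = 8+13 = 21
ES_Data cleaning = 22; EF_Data cleaning = 22+14 = 36
ES_Analysis = 8; EF_Analysis = 8+10 = 18
ES_Draft manuscript = 8; EF_Draft manuscript = 8+2 = 10
ES_Internal review = max(EF_Recruitment=8, EF_Analysis=18) = 18; EF_Internal review = 18+10 = 28
ES_Submission = max(EF_Instrument calibration=22, EF_Data collection=21, EF_Data cleaning=36, EF_Draft manuscript=10, EF_Internal review=28) = 36; EF_Submission = 36+8 = 44
Expected project duration μ = 44 days. Critical path: Recruitment → Pilot data → Data cleaning → Submission.

Variance along critical path = 0.444 + 2.778 + 9.000 + 1.000 = 13.222; σ = √13.222 = 3.636 days.
Z = (39 − 44) / 3.636 = -1.375
P(T ≤ 39) = Φ(-1.375) ≈ 0.085

0.085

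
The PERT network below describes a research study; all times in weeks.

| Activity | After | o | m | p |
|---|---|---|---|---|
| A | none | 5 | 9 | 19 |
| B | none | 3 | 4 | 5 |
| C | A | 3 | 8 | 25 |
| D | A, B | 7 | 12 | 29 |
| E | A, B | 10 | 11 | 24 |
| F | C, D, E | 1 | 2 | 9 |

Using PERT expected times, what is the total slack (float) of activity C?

te_A = (5 + 4·9 + 19)/6 = 60/6 = 10
te_B = (3 + 4·4 + 5)/6 = 24/6 = 4
te_C = (3 + 4·8 + 25)/6 = 60/6 = 10
te_D = (7 + 4·12 + 29)/6 = 84/6 = 14
te_E = (10 + 4·11 + 24)/6 = 78/6 = 13
te_F = (1 + 4·2 + 9)/6 = 18/6 = 3

Forward pass:
ES_A = 0; EF_A = 10
ES_B = 0; EF_B = 4
ES_C = 10; EF_C = 10+10 = 20
ES_D = max(EF_A=10, EF_B=4) = 10; EF_D = 10+14 = 24
ES_E = max(EF_A=10, EF_B=4) = 10; EF_E = 10+13 = 23
ES_F = max(EF_C=20, EF_D=24, EF_E=23) = 24; EF_F = 24+3 = 27
Expected project duration μ = 27 weeks. Critical path: A → D → F.

Backward pass:
LF_F = 27; LS_F = 27−3 = 24
LF_E = LS_F = 24; LS_E = 24−13 = 11
LF_D = LS_F = 24; LS_D = 24−14 = 10
LF_C = LS_F = 24; LS_C = 24−10 = 14
LF_B = min(LS_D=10, LS_E=11) = 10; LS_B = 10−4 = 6
LF_A = min(LS_C=14, LS_D=10, LS_E=11) = 10; LS_A = 10−10 = 0
Slack_C = LS_C − ES_C = 14 − 10 = 4

4 weeks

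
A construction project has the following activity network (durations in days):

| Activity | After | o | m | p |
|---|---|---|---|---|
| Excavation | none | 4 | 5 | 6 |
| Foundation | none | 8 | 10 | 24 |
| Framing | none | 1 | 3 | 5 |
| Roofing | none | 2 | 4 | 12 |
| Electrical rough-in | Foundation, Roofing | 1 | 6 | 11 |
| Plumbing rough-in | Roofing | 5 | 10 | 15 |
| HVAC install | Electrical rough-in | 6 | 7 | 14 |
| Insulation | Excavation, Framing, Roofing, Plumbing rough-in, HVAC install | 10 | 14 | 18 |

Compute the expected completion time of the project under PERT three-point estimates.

te_Excavation = (4 + 4·5 + 6)/6 = 30/6 = 5
te_Foundation = (8 + 4·10 + 24)/6 = 72/6 = 12
te_Framing = (1 + 4·3 + 5)/6 = 18/6 = 3
te_Roofing = (2 + 4·4 + 12)/6 = 30/6 = 5
te_Electrical rough-in = (1 + 4·6 + 11)/6 = 36/6 = 6
te_Plumbing rough-in = (5 + 4·10 + 15)/6 = 60/6 = 10
te_HVAC install = (6 + 4·7 + 14)/6 = 48/6 = 8
te_Insulation = (10 + 4·14 + 18)/6 = 84/6 = 14

Forward pass:
ES_Excavation = 0; EF_Excavation = 5
ES_Foundation = 0; EF_Foundation = 12
ES_Framing = 0; EF_Framing = 3
ES_Roofing = 0; EF_Roofing = 5
ES_Electrical rough-in = max(EF_Foundation=12, EF_Roofing=5) = 12; EF_Electrical rough-in = 12+6 = 18
ES_Plumbing rough-in = 5; EF_Plumbing rough-in = 5+10 = 15
ES_HVAC install = 18; EF_HVAC install = 18+8 = 26
ES_Insulation = max(EF_Excavation=5, EF_Framing=3, EF_Roofing=5, EF_Plumbing rough-in=15, EF_HVAC install=26) = 26; EF_Insulation = 26+14 = 40
Expected project duration μ = 40 days. Critical path: Foundation → Electrical rough-in → HVAC install → Insulation.

40 days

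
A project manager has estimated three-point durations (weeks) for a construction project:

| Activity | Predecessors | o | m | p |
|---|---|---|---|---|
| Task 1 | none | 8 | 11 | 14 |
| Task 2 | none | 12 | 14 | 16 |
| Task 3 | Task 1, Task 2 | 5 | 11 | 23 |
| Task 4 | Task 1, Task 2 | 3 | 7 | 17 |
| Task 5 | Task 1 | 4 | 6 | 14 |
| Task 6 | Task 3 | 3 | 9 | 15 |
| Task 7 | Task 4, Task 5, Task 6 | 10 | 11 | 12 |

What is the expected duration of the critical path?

te_Task 1 = (8 + 4·11 + 14)/6 = 66/6 = 11
te_Task 2 = (12 + 4·14 + 16)/6 = 84/6 = 14
te_Task 3 = (5 + 4·11 + 23)/6 = 72/6 = 12
te_Task 4 = (3 + 4·7 + 17)/6 = 48/6 = 8
te_Task 5 = (4 + 4·6 + 14)/6 = 42/6 = 7
te_Task 6 = (3 + 4·9 + 15)/6 = 54/6 = 9
te_Task 7 = (10 + 4·11 + 12)/6 = 66/6 = 11

Forward pass:
ES_Task 1 = 0; EF_Task 1 = 11
ES_Task 2 = 0; EF_Task 2 = 14
ES_Task 3 = max(EF_Task 1=11, EF_Task 2=14) = 14; EF_Task 3 = 14+12 = 26
ES_Task 4 = max(EF_Task 1=11, EF_Task 2=14) = 14; EF_Task 4 = 14+8 = 22
ES_Task 5 = 11; EF_Task 5 = 11+7 = 18
ES_Task 6 = 26; EF_Task 6 = 26+9 = 35
ES_Task 7 = max(EF_Task 4=22, EF_Task 5=18, EF_Task 6=35) = 35; EF_Task 7 = 35+11 = 46
Expected project duration μ = 46 weeks. Critical path: Task 2 → Task 3 → Task 6 → Task 7.

46 weeks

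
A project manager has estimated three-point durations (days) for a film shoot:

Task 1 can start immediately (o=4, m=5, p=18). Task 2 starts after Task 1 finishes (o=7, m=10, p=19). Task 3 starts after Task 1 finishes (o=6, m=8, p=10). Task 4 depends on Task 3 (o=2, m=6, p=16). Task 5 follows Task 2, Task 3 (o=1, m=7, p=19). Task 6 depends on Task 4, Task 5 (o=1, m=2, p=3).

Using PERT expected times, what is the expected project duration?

te_Task 1 = (4 + 4·5 + 18)/6 = 42/6 = 7
te_Task 2 = (7 + 4·10 + 19)/6 = 66/6 = 11
te_Task 3 = (6 + 4·8 + 10)/6 = 48/6 = 8
te_Task 4 = (2 + 4·6 + 16)/6 = 42/6 = 7
te_Task 5 = (1 + 4·7 + 19)/6 = 48/6 = 8
te_Task 6 = (1 + 4·2 + 3)/6 = 12/6 = 2

Forward pass:
ES_Task 1 = 0; EF_Task 1 = 7
ES_Task 2 = 7; EF_Task 2 = 7+11 = 18
ES_Task 3 = 7; EF_Task 3 = 7+8 = 15
ES_Task 4 = 15; EF_Task 4 = 15+7 = 22
ES_Task 5 = max(EF_Task 2=18, EF_Task 3=15) = 18; EF_Task 5 = 18+8 = 26
ES_Task 6 = max(EF_Task 4=22, EF_Task 5=26) = 26; EF_Task 6 = 26+2 = 28
Expected project duration μ = 28 days. Critical path: Task 1 → Task 2 → Task 5 → Task 6.

28 days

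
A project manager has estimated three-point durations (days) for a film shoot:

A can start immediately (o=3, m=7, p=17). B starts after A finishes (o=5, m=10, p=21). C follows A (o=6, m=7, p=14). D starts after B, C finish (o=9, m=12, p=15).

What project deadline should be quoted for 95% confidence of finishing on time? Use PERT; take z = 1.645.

37.1 days

te_A = (3 + 4·7 + 17)/6 = 48/6 = 8; σ²_A = ((17−3)/6)² = 5.444
te_B = (5 + 4·10 + 21)/6 = 66/6 = 11; σ²_B = ((21−5)/6)² = 7.111
te_C = (6 + 4·7 + 14)/6 = 48/6 = 8; σ²_C = ((14−6)/6)² = 1.778
te_D = (9 + 4·12 + 15)/6 = 72/6 = 12; σ²_D = ((15−9)/6)² = 1.000

Forward pass:
ES_A = 0; EF_A = 8
ES_B = 8; EF_B = 8+11 = 19
ES_C = 8; EF_C = 8+8 = 16
ES_D = max(EF_B=19, EF_C=16) = 19; EF_D = 19+12 = 31
Expected project duration μ = 31 days. Critical path: A → B → D.

Variance along critical path = 5.444 + 7.111 + 1.000 = 13.556; σ = 3.682 days.
D = μ + z·σ = 31 + 1.645·3.682 = 37.1 days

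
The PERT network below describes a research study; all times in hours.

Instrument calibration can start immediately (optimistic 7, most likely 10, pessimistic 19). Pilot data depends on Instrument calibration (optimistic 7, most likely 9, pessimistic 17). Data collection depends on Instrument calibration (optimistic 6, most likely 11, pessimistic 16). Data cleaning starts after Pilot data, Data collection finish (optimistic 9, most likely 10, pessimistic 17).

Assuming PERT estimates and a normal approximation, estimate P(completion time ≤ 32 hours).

0.366

te_Instrument calibration = (7 + 4·10 + 19)/6 = 66/6 = 11; σ²_Instrument calibration = ((19−7)/6)² = 4.000
te_Pilot data = (7 + 4·9 + 17)/6 = 60/6 = 10; σ²_Pilot data = ((17−7)/6)² = 2.778
te_Data collection = (6 + 4·11 + 16)/6 = 66/6 = 11; σ²_Data collection = ((16−6)/6)² = 2.778
te_Data cleaning = (9 + 4·10 + 17)/6 = 66/6 = 11; σ²_Data cleaning = ((17−9)/6)² = 1.778

Forward pass:
ES_Instrument calibration = 0; EF_Instrument calibration = 11
ES_Pilot data = 11; EF_Pilot data = 11+10 = 21
ES_Data collection = 11; EF_Data collection = 11+11 = 22
ES_Data cleaning = max(EF_Pilot data=21, EF_Data collection=22) = 22; EF_Data cleaning = 22+11 = 33
Expected project duration μ = 33 hours. Critical path: Instrument calibration → Data collection → Data cleaning.

Variance along critical path = 4.000 + 2.778 + 1.778 = 8.556; σ = √8.556 = 2.925 hours.
Z = (32 − 33) / 2.925 = -0.342
P(T ≤ 32) = Φ(-0.342) ≈ 0.366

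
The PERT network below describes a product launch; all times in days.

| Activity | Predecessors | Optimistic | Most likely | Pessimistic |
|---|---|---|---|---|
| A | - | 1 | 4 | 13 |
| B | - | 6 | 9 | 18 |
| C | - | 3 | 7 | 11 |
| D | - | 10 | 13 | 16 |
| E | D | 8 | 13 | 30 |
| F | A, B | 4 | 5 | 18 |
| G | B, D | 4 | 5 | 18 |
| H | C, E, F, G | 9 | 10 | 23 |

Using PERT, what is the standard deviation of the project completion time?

4.46 days

te_A = (1 + 4·4 + 13)/6 = 30/6 = 5; σ²_A = ((13−1)/6)² = 4.000
te_B = (6 + 4·9 + 18)/6 = 60/6 = 10; σ²_B = ((18−6)/6)² = 4.000
te_C = (3 + 4·7 + 11)/6 = 42/6 = 7; σ²_C = ((11−3)/6)² = 1.778
te_D = (10 + 4·13 + 16)/6 = 78/6 = 13; σ²_D = ((16−10)/6)² = 1.000
te_E = (8 + 4·13 + 30)/6 = 90/6 = 15; σ²_E = ((30−8)/6)² = 13.444
te_F = (4 + 4·5 + 18)/6 = 42/6 = 7; σ²_F = ((18−4)/6)² = 5.444
te_G = (4 + 4·5 + 18)/6 = 42/6 = 7; σ²_G = ((18−4)/6)² = 5.444
te_H = (9 + 4·10 + 23)/6 = 72/6 = 12; σ²_H = ((23−9)/6)² = 5.444

Forward pass:
ES_A = 0; EF_A = 5
ES_B = 0; EF_B = 10
ES_C = 0; EF_C = 7
ES_D = 0; EF_D = 13
ES_E = 13; EF_E = 13+15 = 28
ES_F = max(EF_A=5, EF_B=10) = 10; EF_F = 10+7 = 17
ES_G = max(EF_B=10, EF_D=13) = 13; EF_G = 13+7 = 20
ES_H = max(EF_C=7, EF_E=28, EF_F=17, EF_G=20) = 28; EF_H = 28+12 = 40
Expected project duration μ = 40 days. Critical path: D → E → H.

Variance along critical path = 1.000 + 13.444 + 5.444 = 19.889
σ = √19.889 = 4.460 days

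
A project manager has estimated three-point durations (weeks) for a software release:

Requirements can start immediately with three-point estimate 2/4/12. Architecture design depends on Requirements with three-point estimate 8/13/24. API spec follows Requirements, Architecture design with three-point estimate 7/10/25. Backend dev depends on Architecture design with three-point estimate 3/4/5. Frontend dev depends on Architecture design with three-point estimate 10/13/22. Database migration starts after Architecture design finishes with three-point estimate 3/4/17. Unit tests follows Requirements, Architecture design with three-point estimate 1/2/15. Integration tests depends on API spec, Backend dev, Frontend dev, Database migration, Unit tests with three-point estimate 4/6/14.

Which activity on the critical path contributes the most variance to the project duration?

Architecture design

te_Requirements = (2 + 4·4 + 12)/6 = 30/6 = 5; σ²_Requirements = ((12−2)/6)² = 2.778
te_Architecture design = (8 + 4·13 + 24)/6 = 84/6 = 14; σ²_Architecture design = ((24−8)/6)² = 7.111
te_API spec = (7 + 4·10 + 25)/6 = 72/6 = 12; σ²_API spec = ((25−7)/6)² = 9.000
te_Backend dev = (3 + 4·4 + 5)/6 = 24/6 = 4; σ²_Backend dev = ((5−3)/6)² = 0.111
te_Frontend dev = (10 + 4·13 + 22)/6 = 84/6 = 14; σ²_Frontend dev = ((22−10)/6)² = 4.000
te_Database migration = (3 + 4·4 + 17)/6 = 36/6 = 6; σ²_Database migration = ((17−3)/6)² = 5.444
te_Unit tests = (1 + 4·2 + 15)/6 = 24/6 = 4; σ²_Unit tests = ((15−1)/6)² = 5.444
te_Integration tests = (4 + 4·6 + 14)/6 = 42/6 = 7; σ²_Integration tests = ((14−4)/6)² = 2.778

Forward pass:
ES_Requirements = 0; EF_Requirements = 5
ES_Architecture design = 5; EF_Architecture design = 5+14 = 19
ES_API spec = max(EF_Requirements=5, EF_Architecture design=19) = 19; EF_API spec = 19+12 = 31
ES_Backend dev = 19; EF_Backend dev = 19+4 = 23
ES_Frontend dev = 19; EF_Frontend dev = 19+14 = 33
ES_Database migration = 19; EF_Database migration = 19+6 = 25
ES_Unit tests = max(EF_Requirements=5, EF_Architecture design=19) = 19; EF_Unit tests = 19+4 = 23
ES_Integration tests = max(EF_API spec=31, EF_Backend dev=23, EF_Frontend dev=33, EF_Database migration=25, EF_Unit tests=23) = 33; EF_Integration tests = 33+7 = 40
Expected project duration μ = 40 weeks. Critical path: Requirements → Architecture design → Frontend dev → Integration tests.

Variances on critical path: σ²_Requirements=2.778, σ²_Architecture design=7.111, σ²_Frontend dev=4.000, σ²_Integration tests=2.778.
Largest is σ²_Architecture design = 7.111.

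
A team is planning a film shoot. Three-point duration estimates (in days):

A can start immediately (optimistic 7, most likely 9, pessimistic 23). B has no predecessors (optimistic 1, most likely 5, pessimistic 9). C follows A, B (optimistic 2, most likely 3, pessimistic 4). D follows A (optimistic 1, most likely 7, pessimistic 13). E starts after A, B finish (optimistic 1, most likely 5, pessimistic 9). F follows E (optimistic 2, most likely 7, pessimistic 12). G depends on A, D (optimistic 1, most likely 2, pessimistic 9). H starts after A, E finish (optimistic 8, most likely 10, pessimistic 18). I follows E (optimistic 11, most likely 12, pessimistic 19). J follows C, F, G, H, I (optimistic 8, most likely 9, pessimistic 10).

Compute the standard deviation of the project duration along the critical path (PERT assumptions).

3.28 days

te_A = (7 + 4·9 + 23)/6 = 66/6 = 11; σ²_A = ((23−7)/6)² = 7.111
te_B = (1 + 4·5 + 9)/6 = 30/6 = 5; σ²_B = ((9−1)/6)² = 1.778
te_C = (2 + 4·3 + 4)/6 = 18/6 = 3; σ²_C = ((4−2)/6)² = 0.111
te_D = (1 + 4·7 + 13)/6 = 42/6 = 7; σ²_D = ((13−1)/6)² = 4.000
te_E = (1 + 4·5 + 9)/6 = 30/6 = 5; σ²_E = ((9−1)/6)² = 1.778
te_F = (2 + 4·7 + 12)/6 = 42/6 = 7; σ²_F = ((12−2)/6)² = 2.778
te_G = (1 + 4·2 + 9)/6 = 18/6 = 3; σ²_G = ((9−1)/6)² = 1.778
te_H = (8 + 4·10 + 18)/6 = 66/6 = 11; σ²_H = ((18−8)/6)² = 2.778
te_I = (11 + 4·12 + 19)/6 = 78/6 = 13; σ²_I = ((19−11)/6)² = 1.778
te_J = (8 + 4·9 + 10)/6 = 54/6 = 9; σ²_J = ((10−8)/6)² = 0.111

Forward pass:
ES_A = 0; EF_A = 11
ES_B = 0; EF_B = 5
ES_C = max(EF_A=11, EF_B=5) = 11; EF_C = 11+3 = 14
ES_D = 11; EF_D = 11+7 = 18
ES_E = max(EF_A=11, EF_B=5) = 11; EF_E = 11+5 = 16
ES_F = 16; EF_F = 16+7 = 23
ES_G = max(EF_A=11, EF_D=18) = 18; EF_G = 18+3 = 21
ES_H = max(EF_A=11, EF_E=16) = 16; EF_H = 16+11 = 27
ES_I = 16; EF_I = 16+13 = 29
ES_J = max(EF_C=14, EF_F=23, EF_G=21, EF_H=27, EF_I=29) = 29; EF_J = 29+9 = 38
Expected project duration μ = 38 days. Critical path: A → E → I → J.

Variance along critical path = 7.111 + 1.778 + 1.778 + 0.111 = 10.778
σ = √10.778 = 3.283 days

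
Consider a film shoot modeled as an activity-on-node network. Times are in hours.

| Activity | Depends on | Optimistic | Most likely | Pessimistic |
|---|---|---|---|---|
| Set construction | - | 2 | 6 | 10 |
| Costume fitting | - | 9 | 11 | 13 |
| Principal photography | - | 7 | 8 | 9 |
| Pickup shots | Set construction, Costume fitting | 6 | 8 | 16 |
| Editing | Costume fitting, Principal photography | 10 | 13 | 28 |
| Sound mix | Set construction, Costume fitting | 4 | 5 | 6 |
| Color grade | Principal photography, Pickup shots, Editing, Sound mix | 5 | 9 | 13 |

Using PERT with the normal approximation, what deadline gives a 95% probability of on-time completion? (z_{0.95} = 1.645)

te_Set construction = (2 + 4·6 + 10)/6 = 36/6 = 6; σ²_Set construction = ((10−2)/6)² = 1.778
te_Costume fitting = (9 + 4·11 + 13)/6 = 66/6 = 11; σ²_Costume fitting = ((13−9)/6)² = 0.444
te_Principal photography = (7 + 4·8 + 9)/6 = 48/6 = 8; σ²_Principal photography = ((9−7)/6)² = 0.111
te_Pickup shots = (6 + 4·8 + 16)/6 = 54/6 = 9; σ²_Pickup shots = ((16−6)/6)² = 2.778
te_Editing = (10 + 4·13 + 28)/6 = 90/6 = 15; σ²_Editing = ((28−10)/6)² = 9.000
te_Sound mix = (4 + 4·5 + 6)/6 = 30/6 = 5; σ²_Sound mix = ((6−4)/6)² = 0.111
te_Color grade = (5 + 4·9 + 13)/6 = 54/6 = 9; σ²_Color grade = ((13−5)/6)² = 1.778

Forward pass:
ES_Set construction = 0; EF_Set construction = 6
ES_Costume fitting = 0; EF_Costume fitting = 11
ES_Principal photography = 0; EF_Principal photography = 8
ES_Pickup shots = max(EF_Set construction=6, EF_Costume fitting=11) = 11; EF_Pickup shots = 11+9 = 20
ES_Editing = max(EF_Costume fitting=11, EF_Principal photography=8) = 11; EF_Editing = 11+15 = 26
ES_Sound mix = max(EF_Set construction=6, EF_Costume fitting=11) = 11; EF_Sound mix = 11+5 = 16
ES_Color grade = max(EF_Principal photography=8, EF_Pickup shots=20, EF_Editing=26, EF_Sound mix=16) = 26; EF_Color grade = 26+9 = 35
Expected project duration μ = 35 hours. Critical path: Costume fitting → Editing → Color grade.

Variance along critical path = 0.444 + 9.000 + 1.778 = 11.222; σ = 3.350 hours.
D = μ + z·σ = 35 + 1.645·3.350 = 40.5 hours

40.5 hours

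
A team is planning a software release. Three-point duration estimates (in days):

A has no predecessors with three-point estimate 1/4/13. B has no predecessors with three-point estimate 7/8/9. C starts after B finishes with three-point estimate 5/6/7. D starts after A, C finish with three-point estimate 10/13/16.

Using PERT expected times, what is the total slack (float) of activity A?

9 days

te_A = (1 + 4·4 + 13)/6 = 30/6 = 5
te_B = (7 + 4·8 + 9)/6 = 48/6 = 8
te_C = (5 + 4·6 + 7)/6 = 36/6 = 6
te_D = (10 + 4·13 + 16)/6 = 78/6 = 13

Forward pass:
ES_A = 0; EF_A = 5
ES_B = 0; EF_B = 8
ES_C = 8; EF_C = 8+6 = 14
ES_D = max(EF_A=5, EF_C=14) = 14; EF_D = 14+13 = 27
Expected project duration μ = 27 days. Critical path: B → C → D.

Backward pass:
LF_D = 27; LS_D = 27−13 = 14
LF_C = LS_D = 14; LS_C = 14−6 = 8
LF_B = LS_C = 8; LS_B = 8−8 = 0
LF_A = LS_D = 14; LS_A = 14−5 = 9
Slack_A = LS_A − ES_A = 9 − 0 = 9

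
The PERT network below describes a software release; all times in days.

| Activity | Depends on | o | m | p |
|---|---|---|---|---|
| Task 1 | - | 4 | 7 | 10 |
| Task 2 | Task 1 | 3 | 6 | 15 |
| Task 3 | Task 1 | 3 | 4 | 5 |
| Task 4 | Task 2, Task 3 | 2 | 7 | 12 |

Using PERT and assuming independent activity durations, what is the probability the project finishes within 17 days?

0.076

te_Task 1 = (4 + 4·7 + 10)/6 = 42/6 = 7; σ²_Task 1 = ((10−4)/6)² = 1.000
te_Task 2 = (3 + 4·6 + 15)/6 = 42/6 = 7; σ²_Task 2 = ((15−3)/6)² = 4.000
te_Task 3 = (3 + 4·4 + 5)/6 = 24/6 = 4; σ²_Task 3 = ((5−3)/6)² = 0.111
te_Task 4 = (2 + 4·7 + 12)/6 = 42/6 = 7; σ²_Task 4 = ((12−2)/6)² = 2.778

Forward pass:
ES_Task 1 = 0; EF_Task 1 = 7
ES_Task 2 = 7; EF_Task 2 = 7+7 = 14
ES_Task 3 = 7; EF_Task 3 = 7+4 = 11
ES_Task 4 = max(EF_Task 2=14, EF_Task 3=11) = 14; EF_Task 4 = 14+7 = 21
Expected project duration μ = 21 days. Critical path: Task 1 → Task 2 → Task 4.

Variance along critical path = 1.000 + 4.000 + 2.778 = 7.778; σ = √7.778 = 2.789 days.
Z = (17 − 21) / 2.789 = -1.434
P(T ≤ 17) = Φ(-1.434) ≈ 0.076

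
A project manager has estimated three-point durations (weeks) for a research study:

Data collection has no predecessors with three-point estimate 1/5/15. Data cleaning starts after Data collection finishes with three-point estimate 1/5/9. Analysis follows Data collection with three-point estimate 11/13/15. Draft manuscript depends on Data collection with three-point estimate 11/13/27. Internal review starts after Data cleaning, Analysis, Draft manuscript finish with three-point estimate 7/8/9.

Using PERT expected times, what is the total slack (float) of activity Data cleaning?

te_Data collection = (1 + 4·5 + 15)/6 = 36/6 = 6
te_Data cleaning = (1 + 4·5 + 9)/6 = 30/6 = 5
te_Analysis = (11 + 4·13 + 15)/6 = 78/6 = 13
te_Draft manuscript = (11 + 4·13 + 27)/6 = 90/6 = 15
te_Internal review = (7 + 4·8 + 9)/6 = 48/6 = 8

Forward pass:
ES_Data collection = 0; EF_Data collection = 6
ES_Data cleaning = 6; EF_Data cleaning = 6+5 = 11
ES_Analysis = 6; EF_Analysis = 6+13 = 19
ES_Draft manuscript = 6; EF_Draft manuscript = 6+15 = 21
ES_Internal review = max(EF_Data cleaning=11, EF_Analysis=19, EF_Draft manuscript=21) = 21; EF_Internal review = 21+8 = 29
Expected project duration μ = 29 weeks. Critical path: Data collection → Draft manuscript → Internal review.

Backward pass:
LF_Internal review = 29; LS_Internal review = 29−8 = 21
LF_Draft manuscript = LS_Internal review = 21; LS_Draft manuscript = 21−15 = 6
LF_Analysis = LS_Internal review = 21; LS_Analysis = 21−13 = 8
LF_Data cleaning = LS_Internal review = 21; LS_Data cleaning = 21−5 = 16
LF_Data collection = min(LS_Data cleaning=16, LS_Analysis=8, LS_Draft manuscript=6) = 6; LS_Data collection = 6−6 = 0
Slack_Data cleaning = LS_Data cleaning − ES_Data cleaning = 16 − 6 = 10

10 weeks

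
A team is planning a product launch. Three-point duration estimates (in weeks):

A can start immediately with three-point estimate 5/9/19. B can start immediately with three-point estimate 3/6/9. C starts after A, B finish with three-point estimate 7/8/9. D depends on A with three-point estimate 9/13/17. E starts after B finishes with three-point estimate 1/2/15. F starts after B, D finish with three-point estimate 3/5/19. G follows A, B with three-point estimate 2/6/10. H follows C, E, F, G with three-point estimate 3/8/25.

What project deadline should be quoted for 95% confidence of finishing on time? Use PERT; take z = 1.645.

48.7 weeks

te_A = (5 + 4·9 + 19)/6 = 60/6 = 10; σ²_A = ((19−5)/6)² = 5.444
te_B = (3 + 4·6 + 9)/6 = 36/6 = 6; σ²_B = ((9−3)/6)² = 1.000
te_C = (7 + 4·8 + 9)/6 = 48/6 = 8; σ²_C = ((9−7)/6)² = 0.111
te_D = (9 + 4·13 + 17)/6 = 78/6 = 13; σ²_D = ((17−9)/6)² = 1.778
te_E = (1 + 4·2 + 15)/6 = 24/6 = 4; σ²_E = ((15−1)/6)² = 5.444
te_F = (3 + 4·5 + 19)/6 = 42/6 = 7; σ²_F = ((19−3)/6)² = 7.111
te_G = (2 + 4·6 + 10)/6 = 36/6 = 6; σ²_G = ((10−2)/6)² = 1.778
te_H = (3 + 4·8 + 25)/6 = 60/6 = 10; σ²_H = ((25−3)/6)² = 13.444

Forward pass:
ES_A = 0; EF_A = 10
ES_B = 0; EF_B = 6
ES_C = max(EF_A=10, EF_B=6) = 10; EF_C = 10+8 = 18
ES_D = 10; EF_D = 10+13 = 23
ES_E = 6; EF_E = 6+4 = 10
ES_F = max(EF_B=6, EF_D=23) = 23; EF_F = 23+7 = 30
ES_G = max(EF_A=10, EF_B=6) = 10; EF_G = 10+6 = 16
ES_H = max(EF_C=18, EF_E=10, EF_F=30, EF_G=16) = 30; EF_H = 30+10 = 40
Expected project duration μ = 40 weeks. Critical path: A → D → F → H.

Variance along critical path = 5.444 + 1.778 + 7.111 + 13.444 = 27.778; σ = 5.270 weeks.
D = μ + z·σ = 40 + 1.645·5.270 = 48.7 weeks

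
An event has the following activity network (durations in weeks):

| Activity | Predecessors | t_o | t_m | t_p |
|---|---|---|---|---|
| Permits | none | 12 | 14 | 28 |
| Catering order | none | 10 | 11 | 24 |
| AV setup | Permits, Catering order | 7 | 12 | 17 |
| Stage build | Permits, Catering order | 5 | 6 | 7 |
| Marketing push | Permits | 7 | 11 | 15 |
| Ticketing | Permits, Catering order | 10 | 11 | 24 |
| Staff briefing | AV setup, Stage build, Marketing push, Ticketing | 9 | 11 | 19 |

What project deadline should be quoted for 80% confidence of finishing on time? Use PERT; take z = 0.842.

te_Permits = (12 + 4·14 + 28)/6 = 96/6 = 16; σ²_Permits = ((28−12)/6)² = 7.111
te_Catering order = (10 + 4·11 + 24)/6 = 78/6 = 13; σ²_Catering order = ((24−10)/6)² = 5.444
te_AV setup = (7 + 4·12 + 17)/6 = 72/6 = 12; σ²_AV setup = ((17−7)/6)² = 2.778
te_Stage build = (5 + 4·6 + 7)/6 = 36/6 = 6; σ²_Stage build = ((7−5)/6)² = 0.111
te_Marketing push = (7 + 4·11 + 15)/6 = 66/6 = 11; σ²_Marketing push = ((15−7)/6)² = 1.778
te_Ticketing = (10 + 4·11 + 24)/6 = 78/6 = 13; σ²_Ticketing = ((24−10)/6)² = 5.444
te_Staff briefing = (9 + 4·11 + 19)/6 = 72/6 = 12; σ²_Staff briefing = ((19−9)/6)² = 2.778

Forward pass:
ES_Permits = 0; EF_Permits = 16
ES_Catering order = 0; EF_Catering order = 13
ES_AV setup = max(EF_Permits=16, EF_Catering order=13) = 16; EF_AV setup = 16+12 = 28
ES_Stage build = max(EF_Permits=16, EF_Catering order=13) = 16; EF_Stage build = 16+6 = 22
ES_Marketing push = 16; EF_Marketing push = 16+11 = 27
ES_Ticketing = max(EF_Permits=16, EF_Catering order=13) = 16; EF_Ticketing = 16+13 = 29
ES_Staff briefing = max(EF_AV setup=28, EF_Stage build=22, EF_Marketing push=27, EF_Ticketing=29) = 29; EF_Staff briefing = 29+12 = 41
Expected project duration μ = 41 weeks. Critical path: Permits → Ticketing → Staff briefing.

Variance along critical path = 7.111 + 5.444 + 2.778 = 15.333; σ = 3.916 weeks.
D = μ + z·σ = 41 + 0.842·3.916 = 44.3 weeks

44.3 weeks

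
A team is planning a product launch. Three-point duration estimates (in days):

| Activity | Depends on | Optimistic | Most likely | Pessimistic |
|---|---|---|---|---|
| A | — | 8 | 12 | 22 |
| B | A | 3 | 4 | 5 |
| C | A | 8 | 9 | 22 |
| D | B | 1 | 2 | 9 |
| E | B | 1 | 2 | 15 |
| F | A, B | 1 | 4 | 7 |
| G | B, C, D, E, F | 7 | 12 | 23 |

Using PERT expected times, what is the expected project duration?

37 days

te_A = (8 + 4·12 + 22)/6 = 78/6 = 13
te_B = (3 + 4·4 + 5)/6 = 24/6 = 4
te_C = (8 + 4·9 + 22)/6 = 66/6 = 11
te_D = (1 + 4·2 + 9)/6 = 18/6 = 3
te_E = (1 + 4·2 + 15)/6 = 24/6 = 4
te_F = (1 + 4·4 + 7)/6 = 24/6 = 4
te_G = (7 + 4·12 + 23)/6 = 78/6 = 13

Forward pass:
ES_A = 0; EF_A = 13
ES_B = 13; EF_B = 13+4 = 17
ES_C = 13; EF_C = 13+11 = 24
ES_D = 17; EF_D = 17+3 = 20
ES_E = 17; EF_E = 17+4 = 21
ES_F = max(EF_A=13, EF_B=17) = 17; EF_F = 17+4 = 21
ES_G = max(EF_B=17, EF_C=24, EF_D=20, EF_E=21, EF_F=21) = 24; EF_G = 24+13 = 37
Expected project duration μ = 37 days. Critical path: A → C → G.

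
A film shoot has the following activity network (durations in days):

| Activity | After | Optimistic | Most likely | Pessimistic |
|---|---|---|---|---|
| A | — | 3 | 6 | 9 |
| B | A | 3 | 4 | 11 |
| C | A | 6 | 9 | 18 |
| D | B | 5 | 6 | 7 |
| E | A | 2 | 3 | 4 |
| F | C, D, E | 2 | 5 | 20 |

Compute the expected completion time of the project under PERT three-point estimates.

te_A = (3 + 4·6 + 9)/6 = 36/6 = 6
te_B = (3 + 4·4 + 11)/6 = 30/6 = 5
te_C = (6 + 4·9 + 18)/6 = 60/6 = 10
te_D = (5 + 4·6 + 7)/6 = 36/6 = 6
te_E = (2 + 4·3 + 4)/6 = 18/6 = 3
te_F = (2 + 4·5 + 20)/6 = 42/6 = 7

Forward pass:
ES_A = 0; EF_A = 6
ES_B = 6; EF_B = 6+5 = 11
ES_C = 6; EF_C = 6+10 = 16
ES_D = 11; EF_D = 11+6 = 17
ES_E = 6; EF_E = 6+3 = 9
ES_F = max(EF_C=16, EF_D=17, EF_E=9) = 17; EF_F = 17+7 = 24
Expected project duration μ = 24 days. Critical path: A → B → D → F.

24 days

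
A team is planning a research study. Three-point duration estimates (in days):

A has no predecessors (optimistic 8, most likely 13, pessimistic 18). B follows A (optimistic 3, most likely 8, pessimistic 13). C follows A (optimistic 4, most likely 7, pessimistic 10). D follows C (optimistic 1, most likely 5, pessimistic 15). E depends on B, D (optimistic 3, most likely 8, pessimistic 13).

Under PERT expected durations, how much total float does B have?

5 days

te_A = (8 + 4·13 + 18)/6 = 78/6 = 13
te_B = (3 + 4·8 + 13)/6 = 48/6 = 8
te_C = (4 + 4·7 + 10)/6 = 42/6 = 7
te_D = (1 + 4·5 + 15)/6 = 36/6 = 6
te_E = (3 + 4·8 + 13)/6 = 48/6 = 8

Forward pass:
ES_A = 0; EF_A = 13
ES_B = 13; EF_B = 13+8 = 21
ES_C = 13; EF_C = 13+7 = 20
ES_D = 20; EF_D = 20+6 = 26
ES_E = max(EF_B=21, EF_D=26) = 26; EF_E = 26+8 = 34
Expected project duration μ = 34 days. Critical path: A → C → D → E.

Backward pass:
LF_E = 34; LS_E = 34−8 = 26
LF_D = LS_E = 26; LS_D = 26−6 = 20
LF_C = LS_D = 20; LS_C = 20−7 = 13
LF_B = LS_E = 26; LS_B = 26−8 = 18
LF_A = min(LS_B=18, LS_C=13) = 13; LS_A = 13−13 = 0
Slack_B = LS_B − ES_B = 18 − 13 = 5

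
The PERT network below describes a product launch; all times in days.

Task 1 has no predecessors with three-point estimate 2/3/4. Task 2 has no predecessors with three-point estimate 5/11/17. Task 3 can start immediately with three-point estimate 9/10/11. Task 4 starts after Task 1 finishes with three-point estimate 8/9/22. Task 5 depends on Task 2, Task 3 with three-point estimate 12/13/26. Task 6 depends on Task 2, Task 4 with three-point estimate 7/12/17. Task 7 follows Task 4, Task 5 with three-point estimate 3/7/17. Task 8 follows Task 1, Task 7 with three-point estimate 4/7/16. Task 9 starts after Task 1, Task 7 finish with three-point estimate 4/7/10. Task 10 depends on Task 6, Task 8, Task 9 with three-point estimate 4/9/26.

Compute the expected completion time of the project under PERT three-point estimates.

te_Task 1 = (2 + 4·3 + 4)/6 = 18/6 = 3
te_Task 2 = (5 + 4·11 + 17)/6 = 66/6 = 11
te_Task 3 = (9 + 4·10 + 11)/6 = 60/6 = 10
te_Task 4 = (8 + 4·9 + 22)/6 = 66/6 = 11
te_Task 5 = (12 + 4·13 + 26)/6 = 90/6 = 15
te_Task 6 = (7 + 4·12 + 17)/6 = 72/6 = 12
te_Task 7 = (3 + 4·7 + 17)/6 = 48/6 = 8
te_Task 8 = (4 + 4·7 + 16)/6 = 48/6 = 8
te_Task 9 = (4 + 4·7 + 10)/6 = 42/6 = 7
te_Task 10 = (4 + 4·9 + 26)/6 = 66/6 = 11

Forward pass:
ES_Task 1 = 0; EF_Task 1 = 3
ES_Task 2 = 0; EF_Task 2 = 11
ES_Task 3 = 0; EF_Task 3 = 10
ES_Task 4 = 3; EF_Task 4 = 3+11 = 14
ES_Task 5 = max(EF_Task 2=11, EF_Task 3=10) = 11; EF_Task 5 = 11+15 = 26
ES_Task 6 = max(EF_Task 2=11, EF_Task 4=14) = 14; EF_Task 6 = 14+12 = 26
ES_Task 7 = max(EF_Task 4=14, EF_Task 5=26) = 26; EF_Task 7 = 26+8 = 34
ES_Task 8 = max(EF_Task 1=3, EF_Task 7=34) = 34; EF_Task 8 = 34+8 = 42
ES_Task 9 = max(EF_Task 1=3, EF_Task 7=34) = 34; EF_Task 9 = 34+7 = 41
ES_Task 10 = max(EF_Task 6=26, EF_Task 8=42, EF_Task 9=41) = 42; EF_Task 10 = 42+11 = 53
Expected project duration μ = 53 days. Critical path: Task 2 → Task 5 → Task 7 → Task 8 → Task 10.

53 days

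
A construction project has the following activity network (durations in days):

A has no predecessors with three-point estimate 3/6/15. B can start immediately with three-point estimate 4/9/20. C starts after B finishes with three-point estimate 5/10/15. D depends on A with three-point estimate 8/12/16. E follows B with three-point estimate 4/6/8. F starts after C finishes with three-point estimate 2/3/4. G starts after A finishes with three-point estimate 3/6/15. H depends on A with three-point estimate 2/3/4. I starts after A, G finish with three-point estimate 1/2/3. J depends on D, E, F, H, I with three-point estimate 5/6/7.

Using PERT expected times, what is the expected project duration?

te_A = (3 + 4·6 + 15)/6 = 42/6 = 7
te_B = (4 + 4·9 + 20)/6 = 60/6 = 10
te_C = (5 + 4·10 + 15)/6 = 60/6 = 10
te_D = (8 + 4·12 + 16)/6 = 72/6 = 12
te_E = (4 + 4·6 + 8)/6 = 36/6 = 6
te_F = (2 + 4·3 + 4)/6 = 18/6 = 3
te_G = (3 + 4·6 + 15)/6 = 42/6 = 7
te_H = (2 + 4·3 + 4)/6 = 18/6 = 3
te_I = (1 + 4·2 + 3)/6 = 12/6 = 2
te_J = (5 + 4·6 + 7)/6 = 36/6 = 6

Forward pass:
ES_A = 0; EF_A = 7
ES_B = 0; EF_B = 10
ES_C = 10; EF_C = 10+10 = 20
ES_D = 7; EF_D = 7+12 = 19
ES_E = 10; EF_E = 10+6 = 16
ES_F = 20; EF_F = 20+3 = 23
ES_G = 7; EF_G = 7+7 = 14
ES_H = 7; EF_H = 7+3 = 10
ES_I = max(EF_A=7, EF_G=14) = 14; EF_I = 14+2 = 16
ES_J = max(EF_D=19, EF_E=16, EF_F=23, EF_H=10, EF_I=16) = 23; EF_J = 23+6 = 29
Expected project duration μ = 29 days. Critical path: B → C → F → J.

29 days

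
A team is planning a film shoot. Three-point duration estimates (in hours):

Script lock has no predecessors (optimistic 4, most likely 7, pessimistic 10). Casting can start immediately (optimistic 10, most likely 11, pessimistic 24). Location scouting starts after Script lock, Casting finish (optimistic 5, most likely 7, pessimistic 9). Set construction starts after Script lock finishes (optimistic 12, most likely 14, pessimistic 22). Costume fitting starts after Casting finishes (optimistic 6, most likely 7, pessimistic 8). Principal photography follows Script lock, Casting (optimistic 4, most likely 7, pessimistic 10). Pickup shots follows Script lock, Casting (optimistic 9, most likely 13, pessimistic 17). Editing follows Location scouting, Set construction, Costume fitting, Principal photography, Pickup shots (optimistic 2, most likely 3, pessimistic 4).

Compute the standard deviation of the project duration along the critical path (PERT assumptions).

te_Script lock = (4 + 4·7 + 10)/6 = 42/6 = 7; σ²_Script lock = ((10−4)/6)² = 1.000
te_Casting = (10 + 4·11 + 24)/6 = 78/6 = 13; σ²_Casting = ((24−10)/6)² = 5.444
te_Location scouting = (5 + 4·7 + 9)/6 = 42/6 = 7; σ²_Location scouting = ((9−5)/6)² = 0.444
te_Set construction = (12 + 4·14 + 22)/6 = 90/6 = 15; σ²_Set construction = ((22−12)/6)² = 2.778
te_Costume fitting = (6 + 4·7 + 8)/6 = 42/6 = 7; σ²_Costume fitting = ((8−6)/6)² = 0.111
te_Principal photography = (4 + 4·7 + 10)/6 = 42/6 = 7; σ²_Principal photography = ((10−4)/6)² = 1.000
te_Pickup shots = (9 + 4·13 + 17)/6 = 78/6 = 13; σ²_Pickup shots = ((17−9)/6)² = 1.778
te_Editing = (2 + 4·3 + 4)/6 = 18/6 = 3; σ²_Editing = ((4−2)/6)² = 0.111

Forward pass:
ES_Script lock = 0; EF_Script lock = 7
ES_Casting = 0; EF_Casting = 13
ES_Location scouting = max(EF_Script lock=7, EF_Casting=13) = 13; EF_Location scouting = 13+7 = 20
ES_Set construction = 7; EF_Set construction = 7+15 = 22
ES_Costume fitting = 13; EF_Costume fitting = 13+7 = 20
ES_Principal photography = max(EF_Script lock=7, EF_Casting=13) = 13; EF_Principal photography = 13+7 = 20
ES_Pickup shots = max(EF_Script lock=7, EF_Casting=13) = 13; EF_Pickup shots = 13+13 = 26
ES_Editing = max(EF_Location scouting=20, EF_Set construction=22, EF_Costume fitting=20, EF_Principal photography=20, EF_Pickup shots=26) = 26; EF_Editing = 26+3 = 29
Expected project duration μ = 29 hours. Critical path: Casting → Pickup shots → Editing.

Variance along critical path = 5.444 + 1.778 + 0.111 = 7.333
σ = √7.333 = 2.708 hours

2.71 hours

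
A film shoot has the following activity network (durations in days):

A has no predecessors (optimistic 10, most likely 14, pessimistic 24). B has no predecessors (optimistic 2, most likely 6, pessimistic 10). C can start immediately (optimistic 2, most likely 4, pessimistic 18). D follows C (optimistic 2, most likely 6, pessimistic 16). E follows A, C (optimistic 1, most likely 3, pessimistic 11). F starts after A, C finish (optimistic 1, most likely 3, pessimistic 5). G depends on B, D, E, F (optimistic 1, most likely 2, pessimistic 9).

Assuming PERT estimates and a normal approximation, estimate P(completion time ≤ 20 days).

te_A = (10 + 4·14 + 24)/6 = 90/6 = 15; σ²_A = ((24−10)/6)² = 5.444
te_B = (2 + 4·6 + 10)/6 = 36/6 = 6; σ²_B = ((10−2)/6)² = 1.778
te_C = (2 + 4·4 + 18)/6 = 36/6 = 6; σ²_C = ((18−2)/6)² = 7.111
te_D = (2 + 4·6 + 16)/6 = 42/6 = 7; σ²_D = ((16−2)/6)² = 5.444
te_E = (1 + 4·3 + 11)/6 = 24/6 = 4; σ²_E = ((11−1)/6)² = 2.778
te_F = (1 + 4·3 + 5)/6 = 18/6 = 3; σ²_F = ((5−1)/6)² = 0.444
te_G = (1 + 4·2 + 9)/6 = 18/6 = 3; σ²_G = ((9−1)/6)² = 1.778

Forward pass:
ES_A = 0; EF_A = 15
ES_B = 0; EF_B = 6
ES_C = 0; EF_C = 6
ES_D = 6; EF_D = 6+7 = 13
ES_E = max(EF_A=15, EF_C=6) = 15; EF_E = 15+4 = 19
ES_F = max(EF_A=15, EF_C=6) = 15; EF_F = 15+3 = 18
ES_G = max(EF_B=6, EF_D=13, EF_E=19, EF_F=18) = 19; EF_G = 19+3 = 22
Expected project duration μ = 22 days. Critical path: A → E → G.

Variance along critical path = 5.444 + 2.778 + 1.778 = 10.000; σ = √10.000 = 3.162 days.
Z = (20 − 22) / 3.162 = -0.632
P(T ≤ 20) = Φ(-0.632) ≈ 0.264

0.264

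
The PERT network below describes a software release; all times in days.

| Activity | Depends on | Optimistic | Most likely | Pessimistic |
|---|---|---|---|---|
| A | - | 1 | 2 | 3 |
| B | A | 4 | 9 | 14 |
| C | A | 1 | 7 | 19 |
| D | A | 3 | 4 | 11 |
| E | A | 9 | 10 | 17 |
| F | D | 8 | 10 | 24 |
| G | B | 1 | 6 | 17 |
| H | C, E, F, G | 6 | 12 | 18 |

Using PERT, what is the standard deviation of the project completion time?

te_A = (1 + 4·2 + 3)/6 = 12/6 = 2; σ²_A = ((3−1)/6)² = 0.111
te_B = (4 + 4·9 + 14)/6 = 54/6 = 9; σ²_B = ((14−4)/6)² = 2.778
te_C = (1 + 4·7 + 19)/6 = 48/6 = 8; σ²_C = ((19−1)/6)² = 9.000
te_D = (3 + 4·4 + 11)/6 = 30/6 = 5; σ²_D = ((11−3)/6)² = 1.778
te_E = (9 + 4·10 + 17)/6 = 66/6 = 11; σ²_E = ((17−9)/6)² = 1.778
te_F = (8 + 4·10 + 24)/6 = 72/6 = 12; σ²_F = ((24−8)/6)² = 7.111
te_G = (1 + 4·6 + 17)/6 = 42/6 = 7; σ²_G = ((17−1)/6)² = 7.111
te_H = (6 + 4·12 + 18)/6 = 72/6 = 12; σ²_H = ((18−6)/6)² = 4.000

Forward pass:
ES_A = 0; EF_A = 2
ES_B = 2; EF_B = 2+9 = 11
ES_C = 2; EF_C = 2+8 = 10
ES_D = 2; EF_D = 2+5 = 7
ES_E = 2; EF_E = 2+11 = 13
ES_F = 7; EF_F = 7+12 = 19
ES_G = 11; EF_G = 11+7 = 18
ES_H = max(EF_C=10, EF_E=13, EF_F=19, EF_G=18) = 19; EF_H = 19+12 = 31
Expected project duration μ = 31 days. Critical path: A → D → F → H.

Variance along critical path = 0.111 + 1.778 + 7.111 + 4.000 = 13.000
σ = √13.000 = 3.606 days

3.61 days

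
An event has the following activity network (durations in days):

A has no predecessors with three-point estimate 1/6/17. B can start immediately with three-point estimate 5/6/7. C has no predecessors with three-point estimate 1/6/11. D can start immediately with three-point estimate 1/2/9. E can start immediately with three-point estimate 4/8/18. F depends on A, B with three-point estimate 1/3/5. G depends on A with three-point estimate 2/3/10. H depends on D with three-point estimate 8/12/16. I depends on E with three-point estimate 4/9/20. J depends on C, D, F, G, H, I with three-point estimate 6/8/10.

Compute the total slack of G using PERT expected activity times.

te_A = (1 + 4·6 + 17)/6 = 42/6 = 7
te_B = (5 + 4·6 + 7)/6 = 36/6 = 6
te_C = (1 + 4·6 + 11)/6 = 36/6 = 6
te_D = (1 + 4·2 + 9)/6 = 18/6 = 3
te_E = (4 + 4·8 + 18)/6 = 54/6 = 9
te_F = (1 + 4·3 + 5)/6 = 18/6 = 3
te_G = (2 + 4·3 + 10)/6 = 24/6 = 4
te_H = (8 + 4·12 + 16)/6 = 72/6 = 12
te_I = (4 + 4·9 + 20)/6 = 60/6 = 10
te_J = (6 + 4·8 + 10)/6 = 48/6 = 8

Forward pass:
ES_A = 0; EF_A = 7
ES_B = 0; EF_B = 6
ES_C = 0; EF_C = 6
ES_D = 0; EF_D = 3
ES_E = 0; EF_E = 9
ES_F = max(EF_A=7, EF_B=6) = 7; EF_F = 7+3 = 10
ES_G = 7; EF_G = 7+4 = 11
ES_H = 3; EF_H = 3+12 = 15
ES_I = 9; EF_I = 9+10 = 19
ES_J = max(EF_C=6, EF_D=3, EF_F=10, EF_G=11, EF_H=15, EF_I=19) = 19; EF_J = 19+8 = 27
Expected project duration μ = 27 days. Critical path: E → I → J.

Backward pass:
LF_J = 27; LS_J = 27−8 = 19
LF_I = LS_J = 19; LS_I = 19−10 = 9
LF_H = LS_J = 19; LS_H = 19−12 = 7
LF_G = LS_J = 19; LS_G = 19−4 = 15
LF_F = LS_J = 19; LS_F = 19−3 = 16
LF_E = LS_I = 9; LS_E = 9−9 = 0
LF_D = min(LS_H=7, LS_J=19) = 7; LS_D = 7−3 = 4
LF_C = LS_J = 19; LS_C = 19−6 = 13
LF_B = LS_F = 16; LS_B = 16−6 = 10
LF_A = min(LS_F=16, LS_G=15) = 15; LS_A = 15−7 = 8
Slack_G = LS_G − ES_G = 15 − 7 = 8

8 days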